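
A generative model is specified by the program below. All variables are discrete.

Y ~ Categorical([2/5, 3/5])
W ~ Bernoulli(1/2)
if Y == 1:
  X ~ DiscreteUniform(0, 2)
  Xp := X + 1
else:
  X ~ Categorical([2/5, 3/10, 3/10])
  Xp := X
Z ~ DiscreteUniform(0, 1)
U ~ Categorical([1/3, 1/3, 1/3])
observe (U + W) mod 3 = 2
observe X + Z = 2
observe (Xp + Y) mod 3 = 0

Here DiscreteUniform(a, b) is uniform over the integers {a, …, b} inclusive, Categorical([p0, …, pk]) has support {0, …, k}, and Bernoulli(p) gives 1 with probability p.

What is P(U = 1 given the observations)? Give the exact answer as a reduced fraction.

Enumerate traces; 2 have nonzero weight after conditioning:
  (Y=1, W=0, X=1, Z=1, U=2) weight 1/60
  (Y=1, W=1, X=1, Z=1, U=1) weight 1/60
Group by U:
  weight(U=1) = 1/60
  weight(U=2) = 1/60
Total weight = 1/60 + 1/60 = 1/30
P(U=1 | obs) = 1/60 / 1/30 = 1/2
P(U=2 | obs) = 1/60 / 1/30 = 1/2

P(U = 1 | obs) = 1/2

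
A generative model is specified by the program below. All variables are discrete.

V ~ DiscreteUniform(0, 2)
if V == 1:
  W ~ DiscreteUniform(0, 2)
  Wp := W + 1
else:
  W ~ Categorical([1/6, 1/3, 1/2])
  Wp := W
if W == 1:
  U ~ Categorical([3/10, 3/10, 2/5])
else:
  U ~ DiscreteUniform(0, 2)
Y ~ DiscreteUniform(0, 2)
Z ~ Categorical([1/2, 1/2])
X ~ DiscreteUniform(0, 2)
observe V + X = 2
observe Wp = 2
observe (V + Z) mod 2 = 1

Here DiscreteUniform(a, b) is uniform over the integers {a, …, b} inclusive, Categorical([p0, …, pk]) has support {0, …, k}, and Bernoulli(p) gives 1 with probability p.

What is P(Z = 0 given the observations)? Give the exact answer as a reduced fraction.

P(Z = 0 | obs) = 1/4

Enumerate traces; 27 have nonzero weight after conditioning:
  (V=0, W=2, U=0, Y=0, Z=1, X=2) weight 1/324
  (V=0, W=2, U=0, Y=1, Z=1, X=2) weight 1/324
  (V=0, W=2, U=0, Y=2, Z=1, X=2) weight 1/324
  (V=0, W=2, U=1, Y=0, Z=1, X=2) weight 1/324
  (V=0, W=2, U=1, Y=1, Z=1, X=2) weight 1/324
  (V=0, W=2, U=1, Y=2, Z=1, X=2) weight 1/324
  (V=0, W=2, U=2, Y=0, Z=1, X=2) weight 1/324
  (V=0, W=2, U=2, Y=1, Z=1, X=2) weight 1/324
  (V=1, W=1, U=0, Y=0, Z=0, X=1) weight 1/540
  … 18 more
Group by Z:
  weight(Z=0) = 1/54
  weight(Z=1) = 1/18
Total weight = 1/54 + 1/18 = 2/27
P(Z=0 | obs) = 1/54 / 2/27 = 1/4
P(Z=1 | obs) = 1/18 / 2/27 = 3/4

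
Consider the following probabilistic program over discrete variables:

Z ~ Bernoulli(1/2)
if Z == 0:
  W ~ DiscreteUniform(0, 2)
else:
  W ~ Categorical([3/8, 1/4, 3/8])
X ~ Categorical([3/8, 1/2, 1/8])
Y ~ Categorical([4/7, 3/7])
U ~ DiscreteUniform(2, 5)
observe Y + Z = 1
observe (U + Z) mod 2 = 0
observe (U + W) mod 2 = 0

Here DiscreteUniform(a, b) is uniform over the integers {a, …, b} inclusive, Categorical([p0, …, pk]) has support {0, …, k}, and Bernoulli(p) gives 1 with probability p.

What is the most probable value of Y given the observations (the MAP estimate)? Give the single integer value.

Enumerate traces; 18 have nonzero weight after conditioning:
  (Z=0, W=0, X=0, Y=1, U=2) weight 3/448
  (Z=0, W=0, X=0, Y=1, U=4) weight 3/448
  (Z=0, W=0, X=1, Y=1, U=2) weight 1/112
  (Z=0, W=0, X=1, Y=1, U=4) weight 1/112
  (Z=0, W=0, X=2, Y=1, U=2) weight 1/448
  (Z=0, W=0, X=2, Y=1, U=4) weight 1/448
  (Z=0, W=2, X=0, Y=1, U=2) weight 3/448
  (Z=0, W=2, X=0, Y=1, U=4) weight 3/448
  (Z=1, W=1, X=0, Y=0, U=3) weight 3/448
  … 9 more
Group by Y:
  weight(Y=0) = 1/28
  weight(Y=1) = 1/14
Total weight = 1/28 + 1/14 = 3/28
P(Y=0 | obs) = 1/28 / 3/28 = 1/3
P(Y=1 | obs) = 1/14 / 3/28 = 2/3
argmax = 1

argmax_v P(Y = v | obs) = 1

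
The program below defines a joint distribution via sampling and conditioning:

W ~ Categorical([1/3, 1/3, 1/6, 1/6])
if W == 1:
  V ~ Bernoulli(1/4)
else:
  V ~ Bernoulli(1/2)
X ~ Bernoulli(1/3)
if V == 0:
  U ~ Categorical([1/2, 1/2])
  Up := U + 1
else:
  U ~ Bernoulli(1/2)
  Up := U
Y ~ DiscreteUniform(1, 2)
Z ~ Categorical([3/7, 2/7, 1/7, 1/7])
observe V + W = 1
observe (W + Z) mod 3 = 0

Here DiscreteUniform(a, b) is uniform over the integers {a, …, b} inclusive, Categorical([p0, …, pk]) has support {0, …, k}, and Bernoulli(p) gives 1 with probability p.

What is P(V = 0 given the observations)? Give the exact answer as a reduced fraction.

Enumerate traces; 24 have nonzero weight after conditioning:
  (W=0, V=1, X=0, U=0, Y=1, Z=0) weight 1/84
  (W=0, V=1, X=0, U=0, Y=1, Z=3) weight 1/252
  (W=0, V=1, X=0, U=0, Y=2, Z=0) weight 1/84
  (W=0, V=1, X=0, U=0, Y=2, Z=3) weight 1/252
  (W=0, V=1, X=0, U=1, Y=1, Z=0) weight 1/84
  (W=0, V=1, X=0, U=1, Y=1, Z=3) weight 1/252
  (W=0, V=1, X=0, U=1, Y=2, Z=0) weight 1/84
  (W=0, V=1, X=0, U=1, Y=2, Z=3) weight 1/252
  (W=1, V=0, X=0, U=0, Y=1, Z=2) weight 1/168
  … 15 more
Group by V:
  weight(V=0) = 1/28
  weight(V=1) = 2/21
Total weight = 1/28 + 2/21 = 11/84
P(V=0 | obs) = 1/28 / 11/84 = 3/11
P(V=1 | obs) = 2/21 / 11/84 = 8/11

P(V = 0 | obs) = 3/11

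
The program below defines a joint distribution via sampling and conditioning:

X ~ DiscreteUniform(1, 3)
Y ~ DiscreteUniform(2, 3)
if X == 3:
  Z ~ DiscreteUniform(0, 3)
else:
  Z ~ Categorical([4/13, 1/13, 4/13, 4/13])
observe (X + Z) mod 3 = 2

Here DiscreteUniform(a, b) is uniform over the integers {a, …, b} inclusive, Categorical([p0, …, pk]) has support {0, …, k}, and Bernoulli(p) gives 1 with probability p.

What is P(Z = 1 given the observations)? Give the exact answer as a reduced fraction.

P(Z = 1 | obs) = 4/49

Enumerate traces; 8 have nonzero weight after conditioning:
  (X=1, Y=2, Z=1) weight 1/78
  (X=1, Y=3, Z=1) weight 1/78
  (X=2, Y=2, Z=0) weight 2/39
  (X=2, Y=2, Z=3) weight 2/39
  (X=2, Y=3, Z=0) weight 2/39
  (X=2, Y=3, Z=3) weight 2/39
  (X=3, Y=2, Z=2) weight 1/24
  (X=3, Y=3, Z=2) weight 1/24
Group by Z:
  weight(Z=0) = 4/39
  weight(Z=1) = 1/39
  weight(Z=2) = 1/12
  weight(Z=3) = 4/39
Total weight = 4/39 + 1/39 + 1/12 + 4/39 = 49/156
P(Z=0 | obs) = 4/39 / 49/156 = 16/49
P(Z=1 | obs) = 1/39 / 49/156 = 4/49
P(Z=2 | obs) = 1/12 / 49/156 = 13/49
P(Z=3 | obs) = 4/39 / 49/156 = 16/49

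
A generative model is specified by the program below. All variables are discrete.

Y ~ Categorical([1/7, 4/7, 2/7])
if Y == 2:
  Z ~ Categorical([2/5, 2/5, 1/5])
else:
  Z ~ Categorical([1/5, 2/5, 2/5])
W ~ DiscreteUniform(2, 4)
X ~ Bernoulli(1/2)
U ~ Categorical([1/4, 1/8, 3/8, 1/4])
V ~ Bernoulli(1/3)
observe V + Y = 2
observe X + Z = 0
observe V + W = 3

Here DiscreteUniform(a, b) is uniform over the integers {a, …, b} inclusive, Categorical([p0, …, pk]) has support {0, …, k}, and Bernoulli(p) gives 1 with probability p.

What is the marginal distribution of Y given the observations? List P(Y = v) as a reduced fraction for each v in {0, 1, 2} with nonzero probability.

Enumerate traces; 8 have nonzero weight after conditioning:
  (Y=1, Z=0, W=2, X=0, U=0, V=1) weight 1/630
  (Y=1, Z=0, W=2, X=0, U=1, V=1) weight 1/1260
  (Y=1, Z=0, W=2, X=0, U=2, V=1) weight 1/420
  (Y=1, Z=0, W=2, X=0, U=3, V=1) weight 1/630
  (Y=2, Z=0, W=3, X=0, U=0, V=0) weight 1/315
  (Y=2, Z=0, W=3, X=0, U=1, V=0) weight 1/630
  (Y=2, Z=0, W=3, X=0, U=2, V=0) weight 1/210
  (Y=2, Z=0, W=3, X=0, U=3, V=0) weight 1/315
Group by Y:
  weight(Y=1) = 2/315
  weight(Y=2) = 4/315
Total weight = 2/315 + 4/315 = 2/105
P(Y=1 | obs) = 2/315 / 2/105 = 1/3
P(Y=2 | obs) = 4/315 / 2/105 = 2/3

P(Y=1) = 1/3, P(Y=2) = 2/3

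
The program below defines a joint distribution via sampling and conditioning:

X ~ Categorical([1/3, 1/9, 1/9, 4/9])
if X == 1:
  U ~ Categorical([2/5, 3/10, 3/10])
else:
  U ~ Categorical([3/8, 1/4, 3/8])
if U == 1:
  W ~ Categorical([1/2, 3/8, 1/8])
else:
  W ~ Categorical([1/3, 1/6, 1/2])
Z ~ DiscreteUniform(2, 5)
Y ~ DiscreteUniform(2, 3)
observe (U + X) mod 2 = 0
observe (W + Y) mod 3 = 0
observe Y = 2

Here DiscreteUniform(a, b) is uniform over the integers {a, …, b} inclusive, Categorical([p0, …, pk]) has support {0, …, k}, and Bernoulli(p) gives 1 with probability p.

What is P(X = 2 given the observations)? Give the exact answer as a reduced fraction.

Enumerate traces; 24 have nonzero weight after conditioning:
  (X=0, U=0, W=1, Z=2, Y=2) weight 1/384
  (X=0, U=0, W=1, Z=3, Y=2) weight 1/384
  (X=0, U=0, W=1, Z=4, Y=2) weight 1/384
  (X=0, U=0, W=1, Z=5, Y=2) weight 1/384
  (X=0, U=2, W=1, Z=2, Y=2) weight 1/384
  (X=0, U=2, W=1, Z=3, Y=2) weight 1/384
  (X=0, U=2, W=1, Z=4, Y=2) weight 1/384
  (X=0, U=2, W=1, Z=5, Y=2) weight 1/384
  (X=1, U=1, W=1, Z=2, Y=2) weight 1/640
  (X=2, U=0, W=1, Z=2, Y=2) weight 1/1152
  … 14 more
Group by X:
  weight(X=0) = 1/48
  weight(X=1) = 1/160
  weight(X=2) = 1/144
  weight(X=3) = 1/48
Total weight = 1/48 + 1/160 + 1/144 + 1/48 = 79/1440
P(X=0 | obs) = 1/48 / 79/1440 = 30/79
P(X=1 | obs) = 1/160 / 79/1440 = 9/79
P(X=2 | obs) = 1/144 / 79/1440 = 10/79
P(X=3 | obs) = 1/48 / 79/1440 = 30/79

P(X = 2 | obs) = 10/79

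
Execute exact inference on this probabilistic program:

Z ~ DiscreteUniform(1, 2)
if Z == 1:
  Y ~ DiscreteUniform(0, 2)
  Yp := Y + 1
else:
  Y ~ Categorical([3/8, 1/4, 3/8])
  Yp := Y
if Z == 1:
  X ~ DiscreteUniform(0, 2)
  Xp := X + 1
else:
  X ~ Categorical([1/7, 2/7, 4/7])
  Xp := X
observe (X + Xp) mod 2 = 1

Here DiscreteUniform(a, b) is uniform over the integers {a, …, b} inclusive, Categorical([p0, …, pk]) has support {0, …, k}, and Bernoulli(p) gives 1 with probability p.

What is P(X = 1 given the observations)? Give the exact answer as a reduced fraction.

Enumerate traces; 9 have nonzero weight after conditioning:
  (Z=1, Y=0, X=0) weight 1/18
  (Z=1, Y=0, X=1) weight 1/18
  (Z=1, Y=0, X=2) weight 1/18
  (Z=1, Y=1, X=0) weight 1/18
  (Z=1, Y=1, X=1) weight 1/18
  (Z=1, Y=1, X=2) weight 1/18
  (Z=1, Y=2, X=0) weight 1/18
  (Z=1, Y=2, X=1) weight 1/18
  … 1 more
Group by X:
  weight(X=0) = 1/6
  weight(X=1) = 1/6
  weight(X=2) = 1/6
Total weight = 1/6 + 1/6 + 1/6 = 1/2
P(X=0 | obs) = 1/6 / 1/2 = 1/3
P(X=1 | obs) = 1/6 / 1/2 = 1/3
P(X=2 | obs) = 1/6 / 1/2 = 1/3

P(X = 1 | obs) = 1/3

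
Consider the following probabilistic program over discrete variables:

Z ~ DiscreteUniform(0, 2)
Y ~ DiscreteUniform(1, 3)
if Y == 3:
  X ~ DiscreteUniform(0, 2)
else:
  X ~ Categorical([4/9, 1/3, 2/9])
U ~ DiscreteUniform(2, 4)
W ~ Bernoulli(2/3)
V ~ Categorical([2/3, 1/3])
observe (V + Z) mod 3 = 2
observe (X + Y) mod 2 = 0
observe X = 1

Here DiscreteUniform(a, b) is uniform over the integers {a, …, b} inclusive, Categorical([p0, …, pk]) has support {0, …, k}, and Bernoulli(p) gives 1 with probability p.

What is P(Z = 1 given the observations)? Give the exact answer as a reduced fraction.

Enumerate traces; 24 have nonzero weight after conditioning:
  (Z=1, Y=1, X=1, U=2, W=0, V=1) weight 1/729
  (Z=1, Y=1, X=1, U=2, W=1, V=1) weight 2/729
  (Z=1, Y=1, X=1, U=3, W=0, V=1) weight 1/729
  (Z=1, Y=1, X=1, U=3, W=1, V=1) weight 2/729
  (Z=1, Y=1, X=1, U=4, W=0, V=1) weight 1/729
  (Z=1, Y=1, X=1, U=4, W=1, V=1) weight 2/729
  (Z=1, Y=3, X=1, U=2, W=0, V=1) weight 1/729
  (Z=1, Y=3, X=1, U=2, W=1, V=1) weight 2/729
  (Z=2, Y=1, X=1, U=2, W=0, V=0) weight 2/729
  … 15 more
Group by Z:
  weight(Z=1) = 2/81
  weight(Z=2) = 4/81
Total weight = 2/81 + 4/81 = 2/27
P(Z=1 | obs) = 2/81 / 2/27 = 1/3
P(Z=2 | obs) = 4/81 / 2/27 = 2/3

P(Z = 1 | obs) = 1/3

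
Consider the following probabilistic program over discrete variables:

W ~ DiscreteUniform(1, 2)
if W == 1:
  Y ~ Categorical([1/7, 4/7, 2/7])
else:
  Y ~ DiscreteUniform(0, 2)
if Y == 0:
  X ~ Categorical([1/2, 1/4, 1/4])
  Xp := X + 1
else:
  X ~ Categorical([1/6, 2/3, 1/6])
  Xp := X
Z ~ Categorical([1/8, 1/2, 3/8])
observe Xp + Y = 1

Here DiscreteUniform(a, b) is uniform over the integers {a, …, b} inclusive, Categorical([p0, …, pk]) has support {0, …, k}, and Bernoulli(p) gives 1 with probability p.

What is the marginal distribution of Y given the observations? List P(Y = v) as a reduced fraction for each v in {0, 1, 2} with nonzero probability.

Enumerate traces; 12 have nonzero weight after conditioning:
  (W=1, Y=0, X=0, Z=0) weight 1/224
  (W=1, Y=0, X=0, Z=1) weight 1/56
  (W=1, Y=0, X=0, Z=2) weight 3/224
  (W=1, Y=1, X=0, Z=0) weight 1/168
  (W=1, Y=1, X=0, Z=1) weight 1/42
  (W=1, Y=1, X=0, Z=2) weight 1/56
  (W=2, Y=0, X=0, Z=0) weight 1/96
  (W=2, Y=0, X=0, Z=1) weight 1/24
  … 4 more
Group by Y:
  weight(Y=0) = 5/42
  weight(Y=1) = 19/252
Total weight = 5/42 + 19/252 = 7/36
P(Y=0 | obs) = 5/42 / 7/36 = 30/49
P(Y=1 | obs) = 19/252 / 7/36 = 19/49

P(Y=0) = 30/49, P(Y=1) = 19/49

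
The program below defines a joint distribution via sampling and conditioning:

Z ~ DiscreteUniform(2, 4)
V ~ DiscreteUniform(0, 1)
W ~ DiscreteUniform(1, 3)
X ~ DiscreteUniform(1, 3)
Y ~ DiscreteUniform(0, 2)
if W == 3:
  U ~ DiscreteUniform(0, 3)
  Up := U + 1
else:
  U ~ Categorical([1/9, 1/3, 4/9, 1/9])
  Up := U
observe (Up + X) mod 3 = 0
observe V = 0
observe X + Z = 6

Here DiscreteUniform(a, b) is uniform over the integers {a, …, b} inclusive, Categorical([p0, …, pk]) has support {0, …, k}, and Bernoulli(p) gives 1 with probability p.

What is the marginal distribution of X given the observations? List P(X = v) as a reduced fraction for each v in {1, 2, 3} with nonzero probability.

P(X=2) = 42/67, P(X=3) = 25/67

Enumerate traces; 27 have nonzero weight after conditioning:
  (Z=3, V=0, W=1, X=3, Y=0, U=0) weight 1/1458
  (Z=3, V=0, W=1, X=3, Y=0, U=3) weight 1/1458
  (Z=3, V=0, W=1, X=3, Y=1, U=0) weight 1/1458
  (Z=3, V=0, W=1, X=3, Y=1, U=3) weight 1/1458
  (Z=3, V=0, W=1, X=3, Y=2, U=0) weight 1/1458
  (Z=3, V=0, W=1, X=3, Y=2, U=3) weight 1/1458
  (Z=3, V=0, W=2, X=3, Y=0, U=0) weight 1/1458
  (Z=3, V=0, W=2, X=3, Y=0, U=3) weight 1/1458
  (Z=4, V=0, W=1, X=2, Y=0, U=1) weight 1/486
  … 18 more
Group by X:
  weight(X=2) = 7/324
  weight(X=3) = 25/1944
Total weight = 7/324 + 25/1944 = 67/1944
P(X=2 | obs) = 7/324 / 67/1944 = 42/67
P(X=3 | obs) = 25/1944 / 67/1944 = 25/67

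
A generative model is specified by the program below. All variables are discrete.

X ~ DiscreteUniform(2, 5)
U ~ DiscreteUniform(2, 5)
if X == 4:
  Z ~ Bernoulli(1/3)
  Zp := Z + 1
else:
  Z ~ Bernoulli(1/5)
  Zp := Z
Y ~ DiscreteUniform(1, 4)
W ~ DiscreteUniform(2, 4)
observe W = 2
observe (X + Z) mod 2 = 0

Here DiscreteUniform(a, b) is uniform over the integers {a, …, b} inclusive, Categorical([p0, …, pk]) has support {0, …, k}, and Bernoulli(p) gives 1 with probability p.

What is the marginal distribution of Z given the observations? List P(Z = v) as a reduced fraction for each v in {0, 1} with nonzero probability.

Enumerate traces; 64 have nonzero weight after conditioning:
  (X=2, U=2, Z=0, Y=1, W=2) weight 1/240
  (X=2, U=2, Z=0, Y=2, W=2) weight 1/240
  (X=2, U=2, Z=0, Y=3, W=2) weight 1/240
  (X=2, U=2, Z=0, Y=4, W=2) weight 1/240
  (X=2, U=3, Z=0, Y=1, W=2) weight 1/240
  (X=2, U=3, Z=0, Y=2, W=2) weight 1/240
  (X=2, U=3, Z=0, Y=3, W=2) weight 1/240
  (X=2, U=3, Z=0, Y=4, W=2) weight 1/240
  (X=3, U=2, Z=1, Y=1, W=2) weight 1/960
  … 55 more
Group by Z:
  weight(Z=0) = 11/90
  weight(Z=1) = 1/30
Total weight = 11/90 + 1/30 = 7/45
P(Z=0 | obs) = 11/90 / 7/45 = 11/14
P(Z=1 | obs) = 1/30 / 7/45 = 3/14

P(Z=0) = 11/14, P(Z=1) = 3/14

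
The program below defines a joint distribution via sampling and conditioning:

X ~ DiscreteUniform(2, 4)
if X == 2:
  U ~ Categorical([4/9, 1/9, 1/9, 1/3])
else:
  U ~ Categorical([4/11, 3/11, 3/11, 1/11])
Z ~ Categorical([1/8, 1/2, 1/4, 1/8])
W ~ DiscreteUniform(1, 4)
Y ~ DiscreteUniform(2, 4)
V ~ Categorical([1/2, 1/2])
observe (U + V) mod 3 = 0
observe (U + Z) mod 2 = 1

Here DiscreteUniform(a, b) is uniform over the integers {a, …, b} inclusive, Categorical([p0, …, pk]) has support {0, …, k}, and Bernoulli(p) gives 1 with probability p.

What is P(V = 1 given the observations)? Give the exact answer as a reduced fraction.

Enumerate traces; 216 have nonzero weight after conditioning:
  (X=2, U=0, Z=1, W=1, Y=2, V=0) weight 1/324
  (X=2, U=0, Z=1, W=1, Y=3, V=0) weight 1/324
  (X=2, U=0, Z=1, W=1, Y=4, V=0) weight 1/324
  (X=2, U=0, Z=1, W=2, Y=2, V=0) weight 1/324
  (X=2, U=0, Z=1, W=2, Y=3, V=0) weight 1/324
  (X=2, U=0, Z=1, W=2, Y=4, V=0) weight 1/324
  (X=2, U=0, Z=1, W=3, Y=2, V=0) weight 1/324
  (X=2, U=0, Z=1, W=3, Y=3, V=0) weight 1/324
  (X=2, U=2, Z=1, W=1, Y=2, V=1) weight 1/1296
  … 207 more
Group by V:
  weight(V=0) = 733/4752
  weight(V=1) = 325/4752
Total weight = 733/4752 + 325/4752 = 529/2376
P(V=0 | obs) = 733/4752 / 529/2376 = 733/1058
P(V=1 | obs) = 325/4752 / 529/2376 = 325/1058

P(V = 1 | obs) = 325/1058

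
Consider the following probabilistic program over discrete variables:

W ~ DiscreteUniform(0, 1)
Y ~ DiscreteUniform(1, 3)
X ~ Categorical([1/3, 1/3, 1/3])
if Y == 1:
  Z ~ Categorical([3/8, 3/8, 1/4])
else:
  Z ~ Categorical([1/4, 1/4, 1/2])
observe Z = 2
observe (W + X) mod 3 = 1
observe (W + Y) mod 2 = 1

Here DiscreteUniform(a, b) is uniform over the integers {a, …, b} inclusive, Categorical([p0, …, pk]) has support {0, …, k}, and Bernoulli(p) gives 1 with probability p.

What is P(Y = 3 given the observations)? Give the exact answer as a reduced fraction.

Enumerate traces; 3 have nonzero weight after conditioning:
  (W=0, Y=1, X=1, Z=2) weight 1/72
  (W=0, Y=3, X=1, Z=2) weight 1/36
  (W=1, Y=2, X=0, Z=2) weight 1/36
Group by Y:
  weight(Y=1) = 1/72
  weight(Y=2) = 1/36
  weight(Y=3) = 1/36
Total weight = 1/72 + 1/36 + 1/36 = 5/72
P(Y=1 | obs) = 1/72 / 5/72 = 1/5
P(Y=2 | obs) = 1/36 / 5/72 = 2/5
P(Y=3 | obs) = 1/36 / 5/72 = 2/5

P(Y = 3 | obs) = 2/5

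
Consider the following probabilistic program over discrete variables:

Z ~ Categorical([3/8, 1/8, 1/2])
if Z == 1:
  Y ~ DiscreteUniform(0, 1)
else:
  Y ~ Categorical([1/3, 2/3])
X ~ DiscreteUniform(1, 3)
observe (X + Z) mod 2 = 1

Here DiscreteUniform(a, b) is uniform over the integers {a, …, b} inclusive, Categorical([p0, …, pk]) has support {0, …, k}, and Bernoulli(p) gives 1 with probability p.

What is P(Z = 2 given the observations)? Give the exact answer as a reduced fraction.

P(Z = 2 | obs) = 8/15

Enumerate traces; 10 have nonzero weight after conditioning:
  (Z=0, Y=0, X=1) weight 1/24
  (Z=0, Y=0, X=3) weight 1/24
  (Z=0, Y=1, X=1) weight 1/12
  (Z=0, Y=1, X=3) weight 1/12
  (Z=1, Y=0, X=2) weight 1/48
  (Z=1, Y=1, X=2) weight 1/48
  (Z=2, Y=0, X=1) weight 1/18
  (Z=2, Y=0, X=3) weight 1/18
  … 2 more
Group by Z:
  weight(Z=0) = 1/4
  weight(Z=1) = 1/24
  weight(Z=2) = 1/3
Total weight = 1/4 + 1/24 + 1/3 = 5/8
P(Z=0 | obs) = 1/4 / 5/8 = 2/5
P(Z=1 | obs) = 1/24 / 5/8 = 1/15
P(Z=2 | obs) = 1/3 / 5/8 = 8/15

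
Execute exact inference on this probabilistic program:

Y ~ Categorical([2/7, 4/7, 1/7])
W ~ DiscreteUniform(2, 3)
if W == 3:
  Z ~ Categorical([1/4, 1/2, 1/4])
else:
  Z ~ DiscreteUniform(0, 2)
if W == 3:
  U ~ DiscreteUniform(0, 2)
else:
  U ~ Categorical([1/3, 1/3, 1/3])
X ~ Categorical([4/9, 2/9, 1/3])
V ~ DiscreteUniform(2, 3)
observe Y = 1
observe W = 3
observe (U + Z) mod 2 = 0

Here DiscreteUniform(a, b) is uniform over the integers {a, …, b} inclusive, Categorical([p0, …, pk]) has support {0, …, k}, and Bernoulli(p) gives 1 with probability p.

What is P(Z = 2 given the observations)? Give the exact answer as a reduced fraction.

Enumerate traces; 30 have nonzero weight after conditioning:
  (Y=1, W=3, Z=0, U=0, X=0, V=2) weight 1/189
  (Y=1, W=3, Z=0, U=0, X=0, V=3) weight 1/189
  (Y=1, W=3, Z=0, U=0, X=1, V=2) weight 1/378
  (Y=1, W=3, Z=0, U=0, X=1, V=3) weight 1/378
  (Y=1, W=3, Z=0, U=0, X=2, V=2) weight 1/252
  (Y=1, W=3, Z=0, U=0, X=2, V=3) weight 1/252
  (Y=1, W=3, Z=0, U=2, X=0, V=2) weight 1/189
  (Y=1, W=3, Z=0, U=2, X=0, V=3) weight 1/189
  (Y=1, W=3, Z=1, U=1, X=0, V=2) weight 2/189
  (Y=1, W=3, Z=2, U=0, X=0, V=2) weight 1/189
  … 20 more
Group by Z:
  weight(Z=0) = 1/21
  weight(Z=1) = 1/21
  weight(Z=2) = 1/21
Total weight = 1/21 + 1/21 + 1/21 = 1/7
P(Z=0 | obs) = 1/21 / 1/7 = 1/3
P(Z=1 | obs) = 1/21 / 1/7 = 1/3
P(Z=2 | obs) = 1/21 / 1/7 = 1/3

P(Z = 2 | obs) = 1/3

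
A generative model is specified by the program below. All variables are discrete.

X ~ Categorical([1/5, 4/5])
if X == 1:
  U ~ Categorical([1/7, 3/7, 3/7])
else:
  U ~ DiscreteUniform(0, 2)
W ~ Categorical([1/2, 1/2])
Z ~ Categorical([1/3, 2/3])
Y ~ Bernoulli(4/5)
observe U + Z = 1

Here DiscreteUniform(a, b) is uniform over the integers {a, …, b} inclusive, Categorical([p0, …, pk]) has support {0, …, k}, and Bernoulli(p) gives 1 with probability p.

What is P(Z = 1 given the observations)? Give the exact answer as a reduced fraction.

P(Z = 1 | obs) = 38/81

Enumerate traces; 16 have nonzero weight after conditioning:
  (X=0, U=0, W=0, Z=1, Y=0) weight 1/225
  (X=0, U=0, W=0, Z=1, Y=1) weight 4/225
  (X=0, U=0, W=1, Z=1, Y=0) weight 1/225
  (X=0, U=0, W=1, Z=1, Y=1) weight 4/225
  (X=0, U=1, W=0, Z=0, Y=0) weight 1/450
  (X=0, U=1, W=0, Z=0, Y=1) weight 2/225
  (X=0, U=1, W=1, Z=0, Y=0) weight 1/450
  (X=0, U=1, W=1, Z=0, Y=1) weight 2/225
  … 8 more
Group by Z:
  weight(Z=0) = 43/315
  weight(Z=1) = 38/315
Total weight = 43/315 + 38/315 = 9/35
P(Z=0 | obs) = 43/315 / 9/35 = 43/81
P(Z=1 | obs) = 38/315 / 9/35 = 38/81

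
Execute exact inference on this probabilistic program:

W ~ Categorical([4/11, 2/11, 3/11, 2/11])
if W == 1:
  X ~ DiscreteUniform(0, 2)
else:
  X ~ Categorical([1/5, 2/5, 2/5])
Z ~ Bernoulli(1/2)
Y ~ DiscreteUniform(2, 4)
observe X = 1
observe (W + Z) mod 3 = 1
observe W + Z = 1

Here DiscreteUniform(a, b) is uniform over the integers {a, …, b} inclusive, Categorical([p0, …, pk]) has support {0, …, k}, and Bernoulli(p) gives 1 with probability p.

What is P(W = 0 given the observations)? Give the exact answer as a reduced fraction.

Enumerate traces; 6 have nonzero weight after conditioning:
  (W=0, X=1, Z=1, Y=2) weight 4/165
  (W=0, X=1, Z=1, Y=3) weight 4/165
  (W=0, X=1, Z=1, Y=4) weight 4/165
  (W=1, X=1, Z=0, Y=2) weight 1/99
  (W=1, X=1, Z=0, Y=3) weight 1/99
  (W=1, X=1, Z=0, Y=4) weight 1/99
Group by W:
  weight(W=0) = 4/55
  weight(W=1) = 1/33
Total weight = 4/55 + 1/33 = 17/165
P(W=0 | obs) = 4/55 / 17/165 = 12/17
P(W=1 | obs) = 1/33 / 17/165 = 5/17

P(W = 0 | obs) = 12/17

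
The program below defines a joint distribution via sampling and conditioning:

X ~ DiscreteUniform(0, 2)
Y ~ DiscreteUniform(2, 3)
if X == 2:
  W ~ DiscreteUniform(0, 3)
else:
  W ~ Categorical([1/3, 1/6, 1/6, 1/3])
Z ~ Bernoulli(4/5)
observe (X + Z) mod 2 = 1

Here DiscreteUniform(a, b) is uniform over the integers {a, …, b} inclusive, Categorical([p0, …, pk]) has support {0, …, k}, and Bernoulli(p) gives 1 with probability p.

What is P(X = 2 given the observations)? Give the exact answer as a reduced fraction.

P(X = 2 | obs) = 4/9

Enumerate traces; 24 have nonzero weight after conditioning:
  (X=0, Y=2, W=0, Z=1) weight 2/45
  (X=0, Y=2, W=1, Z=1) weight 1/45
  (X=0, Y=2, W=2, Z=1) weight 1/45
  (X=0, Y=2, W=3, Z=1) weight 2/45
  (X=0, Y=3, W=0, Z=1) weight 2/45
  (X=0, Y=3, W=1, Z=1) weight 1/45
  (X=0, Y=3, W=2, Z=1) weight 1/45
  (X=0, Y=3, W=3, Z=1) weight 2/45
  (X=1, Y=2, W=0, Z=0) weight 1/90
  (X=2, Y=2, W=0, Z=1) weight 1/30
  … 14 more
Group by X:
  weight(X=0) = 4/15
  weight(X=1) = 1/15
  weight(X=2) = 4/15
Total weight = 4/15 + 1/15 + 4/15 = 3/5
P(X=0 | obs) = 4/15 / 3/5 = 4/9
P(X=1 | obs) = 1/15 / 3/5 = 1/9
P(X=2 | obs) = 4/15 / 3/5 = 4/9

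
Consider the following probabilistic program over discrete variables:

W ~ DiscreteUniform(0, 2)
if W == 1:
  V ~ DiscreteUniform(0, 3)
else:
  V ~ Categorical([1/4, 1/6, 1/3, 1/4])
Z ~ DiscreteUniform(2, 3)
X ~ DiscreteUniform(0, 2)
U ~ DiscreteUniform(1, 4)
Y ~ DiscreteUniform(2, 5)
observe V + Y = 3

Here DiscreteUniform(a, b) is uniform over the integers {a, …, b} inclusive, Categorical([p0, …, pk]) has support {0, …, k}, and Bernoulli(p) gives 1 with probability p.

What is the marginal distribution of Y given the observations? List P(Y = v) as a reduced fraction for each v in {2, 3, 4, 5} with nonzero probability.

P(Y=2) = 7/16, P(Y=3) = 9/16

Enumerate traces; 144 have nonzero weight after conditioning:
  (W=0, V=0, Z=2, X=0, U=1, Y=3) weight 1/1152
  (W=0, V=0, Z=2, X=0, U=2, Y=3) weight 1/1152
  (W=0, V=0, Z=2, X=0, U=3, Y=3) weight 1/1152
  (W=0, V=0, Z=2, X=0, U=4, Y=3) weight 1/1152
  (W=0, V=0, Z=2, X=1, U=1, Y=3) weight 1/1152
  (W=0, V=0, Z=2, X=1, U=2, Y=3) weight 1/1152
  (W=0, V=0, Z=2, X=1, U=3, Y=3) weight 1/1152
  (W=0, V=0, Z=2, X=1, U=4, Y=3) weight 1/1152
  (W=0, V=1, Z=2, X=0, U=1, Y=2) weight 1/1728
  … 135 more
Group by Y:
  weight(Y=2) = 7/144
  weight(Y=3) = 1/16
Total weight = 7/144 + 1/16 = 1/9
P(Y=2 | obs) = 7/144 / 1/9 = 7/16
P(Y=3 | obs) = 1/16 / 1/9 = 9/16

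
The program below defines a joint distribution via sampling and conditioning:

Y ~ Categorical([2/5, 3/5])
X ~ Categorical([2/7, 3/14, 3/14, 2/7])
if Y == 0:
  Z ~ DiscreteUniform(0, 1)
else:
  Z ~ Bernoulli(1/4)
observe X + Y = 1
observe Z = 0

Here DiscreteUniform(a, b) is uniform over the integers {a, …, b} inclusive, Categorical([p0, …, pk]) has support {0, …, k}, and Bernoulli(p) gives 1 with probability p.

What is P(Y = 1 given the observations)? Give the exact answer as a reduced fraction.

Enumerate traces; 2 have nonzero weight after conditioning:
  (Y=0, X=1, Z=0) weight 3/70
  (Y=1, X=0, Z=0) weight 9/70
Group by Y:
  weight(Y=0) = 3/70
  weight(Y=1) = 9/70
Total weight = 3/70 + 9/70 = 6/35
P(Y=0 | obs) = 3/70 / 6/35 = 1/4
P(Y=1 | obs) = 9/70 / 6/35 = 3/4

P(Y = 1 | obs) = 3/4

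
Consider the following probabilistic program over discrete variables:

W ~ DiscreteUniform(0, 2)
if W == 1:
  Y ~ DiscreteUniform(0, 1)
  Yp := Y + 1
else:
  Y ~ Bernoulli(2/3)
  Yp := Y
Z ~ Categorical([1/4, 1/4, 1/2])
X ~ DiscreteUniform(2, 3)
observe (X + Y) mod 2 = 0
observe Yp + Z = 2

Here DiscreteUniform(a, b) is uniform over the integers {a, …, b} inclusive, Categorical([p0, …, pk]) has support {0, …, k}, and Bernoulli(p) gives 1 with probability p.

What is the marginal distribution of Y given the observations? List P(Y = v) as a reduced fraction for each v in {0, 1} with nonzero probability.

P(Y=0) = 1/2, P(Y=1) = 1/2

Enumerate traces; 6 have nonzero weight after conditioning:
  (W=0, Y=0, Z=2, X=2) weight 1/36
  (W=0, Y=1, Z=1, X=3) weight 1/36
  (W=1, Y=0, Z=1, X=2) weight 1/48
  (W=1, Y=1, Z=0, X=3) weight 1/48
  (W=2, Y=0, Z=2, X=2) weight 1/36
  (W=2, Y=1, Z=1, X=3) weight 1/36
Group by Y:
  weight(Y=0) = 11/144
  weight(Y=1) = 11/144
Total weight = 11/144 + 11/144 = 11/72
P(Y=0 | obs) = 11/144 / 11/72 = 1/2
P(Y=1 | obs) = 11/144 / 11/72 = 1/2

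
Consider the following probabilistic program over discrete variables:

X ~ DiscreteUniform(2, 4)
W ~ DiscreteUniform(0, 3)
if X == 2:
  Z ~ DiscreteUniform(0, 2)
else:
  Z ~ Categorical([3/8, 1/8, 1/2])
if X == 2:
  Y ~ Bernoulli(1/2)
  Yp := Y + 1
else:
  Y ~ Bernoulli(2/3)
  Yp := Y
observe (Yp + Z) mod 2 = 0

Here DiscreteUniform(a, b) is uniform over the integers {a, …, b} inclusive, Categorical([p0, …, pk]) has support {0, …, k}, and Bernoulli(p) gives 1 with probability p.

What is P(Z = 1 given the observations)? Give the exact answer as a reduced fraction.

Enumerate traces; 36 have nonzero weight after conditioning:
  (X=2, W=0, Z=0, Y=1) weight 1/72
  (X=2, W=0, Z=1, Y=0) weight 1/72
  (X=2, W=0, Z=2, Y=1) weight 1/72
  (X=2, W=1, Z=0, Y=1) weight 1/72
  (X=2, W=1, Z=1, Y=0) weight 1/72
  (X=2, W=1, Z=2, Y=1) weight 1/72
  (X=2, W=2, Z=0, Y=1) weight 1/72
  (X=2, W=2, Z=1, Y=0) weight 1/72
  … 28 more
Group by Z:
  weight(Z=0) = 5/36
  weight(Z=1) = 1/9
  weight(Z=2) = 1/6
Total weight = 5/36 + 1/9 + 1/6 = 5/12
P(Z=0 | obs) = 5/36 / 5/12 = 1/3
P(Z=1 | obs) = 1/9 / 5/12 = 4/15
P(Z=2 | obs) = 1/6 / 5/12 = 2/5

P(Z = 1 | obs) = 4/15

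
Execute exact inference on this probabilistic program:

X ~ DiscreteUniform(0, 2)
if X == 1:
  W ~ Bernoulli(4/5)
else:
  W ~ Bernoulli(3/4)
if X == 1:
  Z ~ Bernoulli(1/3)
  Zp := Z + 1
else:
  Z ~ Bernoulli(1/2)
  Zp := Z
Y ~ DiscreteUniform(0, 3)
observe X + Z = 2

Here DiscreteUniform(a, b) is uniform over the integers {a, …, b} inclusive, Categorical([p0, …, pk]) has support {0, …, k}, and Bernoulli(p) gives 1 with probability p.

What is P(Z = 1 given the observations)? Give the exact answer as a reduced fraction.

Enumerate traces; 16 have nonzero weight after conditioning:
  (X=1, W=0, Z=1, Y=0) weight 1/180
  (X=1, W=0, Z=1, Y=1) weight 1/180
  (X=1, W=0, Z=1, Y=2) weight 1/180
  (X=1, W=0, Z=1, Y=3) weight 1/180
  (X=1, W=1, Z=1, Y=0) weight 1/45
  (X=1, W=1, Z=1, Y=1) weight 1/45
  (X=1, W=1, Z=1, Y=2) weight 1/45
  (X=1, W=1, Z=1, Y=3) weight 1/45
  (X=2, W=0, Z=0, Y=0) weight 1/96
  … 7 more
Group by Z:
  weight(Z=0) = 1/6
  weight(Z=1) = 1/9
Total weight = 1/6 + 1/9 = 5/18
P(Z=0 | obs) = 1/6 / 5/18 = 3/5
P(Z=1 | obs) = 1/9 / 5/18 = 2/5

P(Z = 1 | obs) = 2/5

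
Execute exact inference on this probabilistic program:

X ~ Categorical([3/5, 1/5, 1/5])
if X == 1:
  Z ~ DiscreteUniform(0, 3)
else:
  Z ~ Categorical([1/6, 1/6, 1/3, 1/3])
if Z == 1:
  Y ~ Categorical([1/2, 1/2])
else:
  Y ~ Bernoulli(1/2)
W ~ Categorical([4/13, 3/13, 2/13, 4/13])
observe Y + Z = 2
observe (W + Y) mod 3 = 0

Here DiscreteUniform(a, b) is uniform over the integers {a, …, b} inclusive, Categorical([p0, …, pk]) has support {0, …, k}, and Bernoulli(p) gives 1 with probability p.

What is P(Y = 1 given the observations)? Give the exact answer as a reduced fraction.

Enumerate traces; 9 have nonzero weight after conditioning:
  (X=0, Z=1, Y=1, W=2) weight 1/130
  (X=0, Z=2, Y=0, W=0) weight 2/65
  (X=0, Z=2, Y=0, W=3) weight 2/65
  (X=1, Z=1, Y=1, W=2) weight 1/260
  (X=1, Z=2, Y=0, W=0) weight 1/130
  (X=1, Z=2, Y=0, W=3) weight 1/130
  (X=2, Z=1, Y=1, W=2) weight 1/390
  (X=2, Z=2, Y=0, W=0) weight 2/195
  … 1 more
Group by Y:
  weight(Y=0) = 19/195
  weight(Y=1) = 11/780
Total weight = 19/195 + 11/780 = 29/260
P(Y=0 | obs) = 19/195 / 29/260 = 76/87
P(Y=1 | obs) = 11/780 / 29/260 = 11/87

P(Y = 1 | obs) = 11/87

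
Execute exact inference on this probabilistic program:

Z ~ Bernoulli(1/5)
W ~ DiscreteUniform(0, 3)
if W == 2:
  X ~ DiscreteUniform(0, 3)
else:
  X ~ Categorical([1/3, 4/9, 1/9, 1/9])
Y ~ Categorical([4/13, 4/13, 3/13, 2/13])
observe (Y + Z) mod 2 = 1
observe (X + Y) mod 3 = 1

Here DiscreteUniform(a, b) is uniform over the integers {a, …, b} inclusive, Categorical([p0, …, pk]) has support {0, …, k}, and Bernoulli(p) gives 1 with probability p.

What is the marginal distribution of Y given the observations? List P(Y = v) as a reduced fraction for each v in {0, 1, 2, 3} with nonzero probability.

Enumerate traces; 20 have nonzero weight after conditioning:
  (Z=0, W=0, X=0, Y=1) weight 4/195
  (Z=0, W=0, X=1, Y=3) weight 8/585
  (Z=0, W=0, X=3, Y=1) weight 4/585
  (Z=0, W=1, X=0, Y=1) weight 4/195
  (Z=0, W=1, X=1, Y=3) weight 8/585
  (Z=0, W=1, X=3, Y=1) weight 4/585
  (Z=0, W=2, X=0, Y=1) weight 1/65
  (Z=0, W=2, X=1, Y=3) weight 1/130
  (Z=1, W=0, X=1, Y=0) weight 4/585
  (Z=1, W=0, X=2, Y=2) weight 1/780
  … 10 more
Group by Y:
  weight(Y=0) = 19/780
  weight(Y=1) = 22/195
  weight(Y=2) = 7/1040
  weight(Y=3) = 19/390
Total weight = 19/780 + 22/195 + 7/1040 + 19/390 = 601/3120
P(Y=0 | obs) = 19/780 / 601/3120 = 76/601
P(Y=1 | obs) = 22/195 / 601/3120 = 352/601
P(Y=2 | obs) = 7/1040 / 601/3120 = 21/601
P(Y=3 | obs) = 19/390 / 601/3120 = 152/601

P(Y=0) = 76/601, P(Y=1) = 352/601, P(Y=2) = 21/601, P(Y=3) = 152/601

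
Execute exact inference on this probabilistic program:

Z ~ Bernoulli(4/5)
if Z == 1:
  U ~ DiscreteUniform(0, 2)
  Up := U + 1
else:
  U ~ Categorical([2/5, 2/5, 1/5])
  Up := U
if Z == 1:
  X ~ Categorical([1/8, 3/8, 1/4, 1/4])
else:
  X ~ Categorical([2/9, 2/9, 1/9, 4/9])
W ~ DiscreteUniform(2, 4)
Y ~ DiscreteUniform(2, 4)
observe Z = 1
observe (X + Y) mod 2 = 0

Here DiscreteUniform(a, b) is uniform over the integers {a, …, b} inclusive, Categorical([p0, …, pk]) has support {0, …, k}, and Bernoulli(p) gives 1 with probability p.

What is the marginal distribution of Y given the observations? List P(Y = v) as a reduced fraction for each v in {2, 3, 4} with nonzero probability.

Enumerate traces; 54 have nonzero weight after conditioning:
  (Z=1, U=0, X=0, W=2, Y=2) weight 1/270
  (Z=1, U=0, X=0, W=2, Y=4) weight 1/270
  (Z=1, U=0, X=0, W=3, Y=2) weight 1/270
  (Z=1, U=0, X=0, W=3, Y=4) weight 1/270
  (Z=1, U=0, X=0, W=4, Y=2) weight 1/270
  (Z=1, U=0, X=0, W=4, Y=4) weight 1/270
  (Z=1, U=0, X=1, W=2, Y=3) weight 1/90
  (Z=1, U=0, X=1, W=3, Y=3) weight 1/90
  … 46 more
Group by Y:
  weight(Y=2) = 1/10
  weight(Y=3) = 1/6
  weight(Y=4) = 1/10
Total weight = 1/10 + 1/6 + 1/10 = 11/30
P(Y=2 | obs) = 1/10 / 11/30 = 3/11
P(Y=3 | obs) = 1/6 / 11/30 = 5/11
P(Y=4 | obs) = 1/10 / 11/30 = 3/11

P(Y=2) = 3/11, P(Y=3) = 5/11, P(Y=4) = 3/11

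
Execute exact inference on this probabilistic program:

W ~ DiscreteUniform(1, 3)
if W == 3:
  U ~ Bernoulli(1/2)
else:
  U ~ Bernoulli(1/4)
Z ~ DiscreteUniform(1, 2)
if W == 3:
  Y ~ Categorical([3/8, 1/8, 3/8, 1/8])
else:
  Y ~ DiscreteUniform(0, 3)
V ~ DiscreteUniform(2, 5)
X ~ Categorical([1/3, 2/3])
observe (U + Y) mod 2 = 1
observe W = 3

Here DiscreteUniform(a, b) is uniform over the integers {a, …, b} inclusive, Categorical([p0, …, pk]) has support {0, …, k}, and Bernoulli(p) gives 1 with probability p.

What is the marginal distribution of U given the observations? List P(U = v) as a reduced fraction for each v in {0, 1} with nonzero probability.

P(U=0) = 1/4, P(U=1) = 3/4

Enumerate traces; 64 have nonzero weight after conditioning:
  (W=3, U=0, Z=1, Y=1, V=2, X=0) weight 1/1152
  (W=3, U=0, Z=1, Y=1, V=2, X=1) weight 1/576
  (W=3, U=0, Z=1, Y=1, V=3, X=0) weight 1/1152
  (W=3, U=0, Z=1, Y=1, V=3, X=1) weight 1/576
  (W=3, U=0, Z=1, Y=1, V=4, X=0) weight 1/1152
  (W=3, U=0, Z=1, Y=1, V=4, X=1) weight 1/576
  (W=3, U=0, Z=1, Y=1, V=5, X=0) weight 1/1152
  (W=3, U=0, Z=1, Y=1, V=5, X=1) weight 1/576
  (W=3, U=1, Z=1, Y=0, V=2, X=0) weight 1/384
  … 55 more
Group by U:
  weight(U=0) = 1/24
  weight(U=1) = 1/8
Total weight = 1/24 + 1/8 = 1/6
P(U=0 | obs) = 1/24 / 1/6 = 1/4
P(U=1 | obs) = 1/8 / 1/6 = 3/4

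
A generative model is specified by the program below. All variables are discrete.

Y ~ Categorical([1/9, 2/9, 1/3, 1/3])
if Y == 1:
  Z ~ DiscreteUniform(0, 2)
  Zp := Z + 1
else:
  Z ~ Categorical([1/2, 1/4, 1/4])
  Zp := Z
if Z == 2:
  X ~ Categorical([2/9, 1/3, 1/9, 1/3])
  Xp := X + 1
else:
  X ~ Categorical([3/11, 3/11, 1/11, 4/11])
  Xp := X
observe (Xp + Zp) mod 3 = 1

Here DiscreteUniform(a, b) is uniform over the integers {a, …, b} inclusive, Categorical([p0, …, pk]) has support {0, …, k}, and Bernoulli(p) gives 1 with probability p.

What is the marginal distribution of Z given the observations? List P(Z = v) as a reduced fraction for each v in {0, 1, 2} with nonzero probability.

P(Z=0) = 819/2083, P(Z=1) = 1395/4166, P(Z=2) = 1133/4166

Enumerate traces; 17 have nonzero weight after conditioning:
  (Y=0, Z=0, X=1) weight 1/66
  (Y=0, Z=1, X=0) weight 1/132
  (Y=0, Z=1, X=3) weight 1/99
  (Y=0, Z=2, X=1) weight 1/108
  (Y=1, Z=0, X=0) weight 2/99
  (Y=1, Z=0, X=3) weight 8/297
  (Y=1, Z=1, X=2) weight 2/297
  (Y=1, Z=2, X=0) weight 4/243
  … 9 more
Group by Z:
  weight(Z=0) = 91/594
  weight(Z=1) = 155/1188
  weight(Z=2) = 103/972
Total weight = 91/594 + 155/1188 + 103/972 = 2083/5346
P(Z=0 | obs) = 91/594 / 2083/5346 = 819/2083
P(Z=1 | obs) = 155/1188 / 2083/5346 = 1395/4166
P(Z=2 | obs) = 103/972 / 2083/5346 = 1133/4166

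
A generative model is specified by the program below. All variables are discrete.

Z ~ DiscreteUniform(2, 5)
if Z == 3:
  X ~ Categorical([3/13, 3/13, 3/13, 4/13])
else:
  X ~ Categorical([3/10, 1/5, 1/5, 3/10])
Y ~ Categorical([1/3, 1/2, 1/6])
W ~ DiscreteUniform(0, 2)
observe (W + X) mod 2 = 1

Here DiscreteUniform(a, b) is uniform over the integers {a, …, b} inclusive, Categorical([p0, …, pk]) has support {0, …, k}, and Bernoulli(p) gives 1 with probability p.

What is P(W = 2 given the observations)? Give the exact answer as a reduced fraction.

Enumerate traces; 72 have nonzero weight after conditioning:
  (Z=2, X=0, Y=0, W=1) weight 1/120
  (Z=2, X=0, Y=1, W=1) weight 1/80
  (Z=2, X=0, Y=2, W=1) weight 1/240
  (Z=2, X=1, Y=0, W=0) weight 1/180
  (Z=2, X=1, Y=0, W=2) weight 1/180
  (Z=2, X=1, Y=1, W=0) weight 1/120
  (Z=2, X=1, Y=1, W=2) weight 1/120
  (Z=2, X=1, Y=2, W=0) weight 1/360
  … 64 more
Group by W:
  weight(W=0) = 53/312
  weight(W=1) = 17/104
  weight(W=2) = 53/312
Total weight = 53/312 + 17/104 + 53/312 = 157/312
P(W=0 | obs) = 53/312 / 157/312 = 53/157
P(W=1 | obs) = 17/104 / 157/312 = 51/157
P(W=2 | obs) = 53/312 / 157/312 = 53/157

P(W = 2 | obs) = 53/157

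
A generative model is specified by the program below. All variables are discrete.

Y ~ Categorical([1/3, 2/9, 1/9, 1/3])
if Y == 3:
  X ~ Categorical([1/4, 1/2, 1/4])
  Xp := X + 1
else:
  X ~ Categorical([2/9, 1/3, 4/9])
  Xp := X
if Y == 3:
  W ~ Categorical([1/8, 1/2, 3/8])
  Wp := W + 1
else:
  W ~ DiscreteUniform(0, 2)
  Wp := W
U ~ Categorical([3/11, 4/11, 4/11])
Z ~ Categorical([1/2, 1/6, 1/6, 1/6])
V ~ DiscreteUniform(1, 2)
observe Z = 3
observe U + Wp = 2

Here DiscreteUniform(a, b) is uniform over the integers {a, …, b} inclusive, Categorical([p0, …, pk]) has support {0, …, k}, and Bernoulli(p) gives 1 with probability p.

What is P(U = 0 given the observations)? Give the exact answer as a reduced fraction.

Enumerate traces; 66 have nonzero weight after conditioning:
  (Y=0, X=0, W=0, U=2, Z=3, V=1) weight 2/2673
  (Y=0, X=0, W=0, U=2, Z=3, V=2) weight 2/2673
  (Y=0, X=0, W=1, U=1, Z=3, V=1) weight 2/2673
  (Y=0, X=0, W=1, U=1, Z=3, V=2) weight 2/2673
  (Y=0, X=0, W=2, U=0, Z=3, V=1) weight 1/1782
  (Y=0, X=0, W=2, U=0, Z=3, V=2) weight 1/1782
  (Y=0, X=1, W=0, U=2, Z=3, V=1) weight 1/891
  (Y=0, X=1, W=0, U=2, Z=3, V=2) weight 1/891
  … 58 more
Group by U:
  weight(U=0) = 7/396
  weight(U=1) = 19/1188
  weight(U=2) = 4/297
Total weight = 7/396 + 19/1188 + 4/297 = 14/297
P(U=0 | obs) = 7/396 / 14/297 = 3/8
P(U=1 | obs) = 19/1188 / 14/297 = 19/56
P(U=2 | obs) = 4/297 / 14/297 = 2/7

P(U = 0 | obs) = 3/8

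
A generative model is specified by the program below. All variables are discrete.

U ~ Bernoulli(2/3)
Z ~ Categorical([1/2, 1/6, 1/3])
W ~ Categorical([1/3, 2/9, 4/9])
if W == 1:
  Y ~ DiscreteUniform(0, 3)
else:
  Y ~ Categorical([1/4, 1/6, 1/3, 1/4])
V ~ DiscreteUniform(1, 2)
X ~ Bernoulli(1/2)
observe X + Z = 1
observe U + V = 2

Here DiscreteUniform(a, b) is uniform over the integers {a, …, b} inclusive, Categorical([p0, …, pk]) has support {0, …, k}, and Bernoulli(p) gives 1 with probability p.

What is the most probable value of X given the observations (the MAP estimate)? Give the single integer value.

Enumerate traces; 48 have nonzero weight after conditioning:
  (U=0, Z=0, W=0, Y=0, V=2, X=1) weight 1/288
  (U=0, Z=0, W=0, Y=1, V=2, X=1) weight 1/432
  (U=0, Z=0, W=0, Y=2, V=2, X=1) weight 1/216
  (U=0, Z=0, W=0, Y=3, V=2, X=1) weight 1/288
  (U=0, Z=0, W=1, Y=0, V=2, X=1) weight 1/432
  (U=0, Z=0, W=1, Y=1, V=2, X=1) weight 1/432
  (U=0, Z=0, W=1, Y=2, V=2, X=1) weight 1/432
  (U=0, Z=0, W=1, Y=3, V=2, X=1) weight 1/432
  (U=0, Z=1, W=0, Y=0, V=2, X=0) weight 1/864
  … 39 more
Group by X:
  weight(X=0) = 1/24
  weight(X=1) = 1/8
Total weight = 1/24 + 1/8 = 1/6
P(X=0 | obs) = 1/24 / 1/6 = 1/4
P(X=1 | obs) = 1/8 / 1/6 = 3/4
argmax = 1

argmax_v P(X = v | obs) = 1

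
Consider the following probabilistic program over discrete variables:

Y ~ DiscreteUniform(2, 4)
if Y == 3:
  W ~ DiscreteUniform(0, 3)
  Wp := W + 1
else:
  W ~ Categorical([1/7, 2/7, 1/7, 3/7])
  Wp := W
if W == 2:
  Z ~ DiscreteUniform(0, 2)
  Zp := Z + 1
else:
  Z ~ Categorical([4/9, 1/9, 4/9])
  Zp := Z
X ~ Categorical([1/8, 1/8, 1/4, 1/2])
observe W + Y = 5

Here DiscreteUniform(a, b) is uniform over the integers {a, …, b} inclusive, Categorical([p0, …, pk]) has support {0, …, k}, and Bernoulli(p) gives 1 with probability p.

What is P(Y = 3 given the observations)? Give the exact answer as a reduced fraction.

Enumerate traces; 36 have nonzero weight after conditioning:
  (Y=2, W=3, Z=0, X=0) weight 1/126
  (Y=2, W=3, Z=0, X=1) weight 1/126
  (Y=2, W=3, Z=0, X=2) weight 1/63
  (Y=2, W=3, Z=0, X=3) weight 2/63
  (Y=2, W=3, Z=1, X=0) weight 1/504
  (Y=2, W=3, Z=1, X=1) weight 1/504
  (Y=2, W=3, Z=1, X=2) weight 1/252
  (Y=2, W=3, Z=1, X=3) weight 1/126
  (Y=3, W=2, Z=0, X=0) weight 1/288
  (Y=4, W=1, Z=0, X=0) weight 1/189
  … 26 more
Group by Y:
  weight(Y=2) = 1/7
  weight(Y=3) = 1/12
  weight(Y=4) = 2/21
Total weight = 1/7 + 1/12 + 2/21 = 9/28
P(Y=2 | obs) = 1/7 / 9/28 = 4/9
P(Y=3 | obs) = 1/12 / 9/28 = 7/27
P(Y=4 | obs) = 2/21 / 9/28 = 8/27

P(Y = 3 | obs) = 7/27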